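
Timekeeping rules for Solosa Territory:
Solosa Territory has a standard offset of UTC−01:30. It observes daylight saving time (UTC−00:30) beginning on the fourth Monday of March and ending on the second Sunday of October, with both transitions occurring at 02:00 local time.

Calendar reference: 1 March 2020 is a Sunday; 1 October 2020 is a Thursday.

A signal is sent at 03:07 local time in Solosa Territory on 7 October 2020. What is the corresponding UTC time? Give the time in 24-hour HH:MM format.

03:37

1 March 2020 is a Sunday, so the first Monday is March 2 and the fourth is March 23.
1 October 2020 is a Thursday, so the first Sunday is October 4 and the second is October 11.
7 October 2020 lies within the daylight-saving period (23 March – 11 October), so Solosa Territory is on daylight time, UTC−00:30.
03:07 local + 0h30m = 03:37 UTC.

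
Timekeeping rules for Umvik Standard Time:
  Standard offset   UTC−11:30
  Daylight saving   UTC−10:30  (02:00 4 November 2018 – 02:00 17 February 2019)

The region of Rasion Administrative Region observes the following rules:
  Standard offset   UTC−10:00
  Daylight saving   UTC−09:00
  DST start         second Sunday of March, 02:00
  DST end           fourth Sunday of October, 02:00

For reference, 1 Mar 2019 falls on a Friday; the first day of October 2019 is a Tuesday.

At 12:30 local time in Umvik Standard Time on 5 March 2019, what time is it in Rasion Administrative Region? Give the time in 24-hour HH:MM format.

5 March 2019 does not fall between 4 November 2018 and 17 February 2019, so daylight saving is not in effect and Umvik Standard Time is at UTC−11:30.
12:30 Umvik Standard Time + 11h30m = 00:00 UTC (rolling into the next day, 6 March 2019).
1 March 2019 is a Friday, so the first Sunday is March 3 and the second is March 10.
1 October 2019 is a Tuesday, so the first Sunday is October 6 and the fourth is October 27.
At the standard offset (UTC−10:00), 00:00 UTC − 10h = 14:00 Rasion Administrative Region standard time (rolling into the previous day, 5 March 2019).
The standard-time date in Rasion Administrative Region, 5 March 2019, is outside the daylight-saving period (10 March – 27 October), so Rasion Administrative Region is on standard time, UTC−10:00.
00:00 UTC − 10h = 14:00 Rasion Administrative Region (rolling into the previous day, 5 March 2019).

14:00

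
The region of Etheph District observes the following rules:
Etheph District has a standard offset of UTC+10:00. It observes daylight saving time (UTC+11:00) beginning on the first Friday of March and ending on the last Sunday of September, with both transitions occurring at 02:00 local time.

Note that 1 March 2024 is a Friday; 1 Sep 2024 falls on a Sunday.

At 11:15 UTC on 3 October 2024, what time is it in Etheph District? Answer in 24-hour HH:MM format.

21:15

1 March 2024 is a Friday, so the first Friday is March 1.
1 September 2024 is a Sunday, so Sundays fall on 1, 8, 15, 22, 29; the last is September 29.
At the standard offset (UTC+10:00), 11:15 UTC + 10h = 21:15 Etheph District standard time.
The standard-time date in Etheph District, 3 October 2024, does not fall between 1 March and 29 September, so daylight saving is not in effect and Etheph District is at UTC+10:00.
11:15 UTC + 10h = 21:15 local.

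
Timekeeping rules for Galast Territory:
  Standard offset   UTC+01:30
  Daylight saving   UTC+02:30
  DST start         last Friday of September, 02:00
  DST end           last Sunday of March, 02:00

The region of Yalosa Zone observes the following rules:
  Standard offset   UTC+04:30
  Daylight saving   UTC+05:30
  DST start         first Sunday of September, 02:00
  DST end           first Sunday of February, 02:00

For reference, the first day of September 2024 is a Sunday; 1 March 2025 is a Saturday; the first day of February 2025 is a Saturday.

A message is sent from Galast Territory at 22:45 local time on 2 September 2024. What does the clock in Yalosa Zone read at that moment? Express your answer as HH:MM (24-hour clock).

02:45

1 September 2024 is a Sunday, so Fridays fall on 6, 13, 20, 27; the last is September 27.
1 March 2025 is a Saturday, so Sundays fall on 2, 9, 16, 23, 30; the last is March 30.
Daylight saving runs 27 September 2024 – 30 March 2025; 2 September 2024 is outside that window, so Galast Territory is on standard time at UTC+01:30.
22:45 Galast Territory − 1h30m = 21:15 UTC.
1 September 2024 is a Sunday, so the first Sunday is September 1.
1 February 2025 is a Saturday, so the first Sunday is February 2.
At the standard offset (UTC+04:30), 21:15 UTC + 4h30m = 01:45 Yalosa Zone standard time (rolling into the next day, 3 September 2024).
The standard-time date in Yalosa Zone, 3 September 2024, falls between 1 September 2024 and 2 February 2025, so daylight saving is in effect and Yalosa Zone is at UTC+05:30.
21:15 UTC + 5h30m = 02:45 Yalosa Zone (rolling into the next day, 3 September 2024).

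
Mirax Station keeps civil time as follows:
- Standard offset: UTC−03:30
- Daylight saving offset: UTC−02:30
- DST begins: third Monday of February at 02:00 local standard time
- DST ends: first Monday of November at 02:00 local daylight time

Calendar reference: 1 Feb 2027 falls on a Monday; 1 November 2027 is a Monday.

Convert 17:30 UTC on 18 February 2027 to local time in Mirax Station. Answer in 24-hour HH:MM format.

15:00

1 February 2027 is a Monday, so the first Monday is February 1 and the third is February 15.
1 November 2027 is a Monday, so the first Monday is November 1.
At the standard offset (UTC−03:30), 17:30 UTC − 3h30m = 14:00 Mirax Station standard time.
Daylight saving runs 15 February – 1 November; the standard-time date in Mirax Station, 18 February 2027, is inside that window, so Mirax Station is at UTC−02:30.
17:30 UTC − 2h30m = 15:00 local.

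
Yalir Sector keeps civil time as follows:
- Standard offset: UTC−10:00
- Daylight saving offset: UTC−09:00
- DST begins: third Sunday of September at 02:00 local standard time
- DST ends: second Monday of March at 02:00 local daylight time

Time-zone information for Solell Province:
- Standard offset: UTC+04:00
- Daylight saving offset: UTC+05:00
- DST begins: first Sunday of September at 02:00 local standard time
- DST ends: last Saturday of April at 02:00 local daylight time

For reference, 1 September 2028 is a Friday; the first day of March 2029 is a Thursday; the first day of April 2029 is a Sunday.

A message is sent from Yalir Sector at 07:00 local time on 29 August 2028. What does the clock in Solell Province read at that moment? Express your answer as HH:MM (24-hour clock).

1 September 2028 is a Friday, so the first Sunday is September 3 and the third is September 17.
1 March 2029 is a Thursday, so the first Monday is March 5 and the second is March 12.
29 August 2028 is outside the daylight-saving period (17 September 2028 – 12 March 2029), so Yalir Sector is on standard time, UTC−10:00.
07:00 Yalir Sector + 10h = 17:00 UTC.
1 September 2028 is a Friday, so the first Sunday is September 3.
1 April 2029 is a Sunday, so Saturdays fall on 7, 14, 21, 28; the last is April 28.
At the standard offset (UTC+04:00), 17:00 UTC + 4h = 21:00 Solell Province standard time.
The standard-time date in Solell Province, 29 August 2028, does not fall between 3 September 2028 and 28 April 2029, so daylight saving is not in effect and Solell Province is at UTC+04:00.
17:00 UTC + 4h = 21:00 Solell Province.

21:00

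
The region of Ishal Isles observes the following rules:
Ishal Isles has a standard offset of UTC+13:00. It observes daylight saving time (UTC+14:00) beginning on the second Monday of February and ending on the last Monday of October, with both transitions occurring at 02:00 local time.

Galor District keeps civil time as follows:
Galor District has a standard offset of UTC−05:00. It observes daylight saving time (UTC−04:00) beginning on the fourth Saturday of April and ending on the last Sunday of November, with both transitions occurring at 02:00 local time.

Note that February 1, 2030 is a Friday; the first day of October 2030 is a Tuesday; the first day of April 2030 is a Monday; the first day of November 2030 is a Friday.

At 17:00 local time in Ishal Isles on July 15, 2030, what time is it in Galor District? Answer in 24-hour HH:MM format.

23:00

1 February 2030 is a Friday, so the first Monday is February 4 and the second is February 11.
1 October 2030 is a Tuesday, so Mondays fall on 7, 14, 21, 28; the last is October 28.
July 15, 2030 lies within the daylight-saving period (11 February – 28 October), so Ishal Isles is on daylight time, UTC+14:00.
17:00 Ishal Isles − 14h = 03:00 UTC.
1 April 2030 is a Monday, so the first Saturday is April 6 and the fourth is April 27.
1 November 2030 is a Friday, so Sundays fall on 3, 10, 17, 24; the last is November 24.
At the standard offset (UTC−05:00), 03:00 UTC − 5h = 22:00 Galor District standard time (rolling into the previous day, 14 July 2030).
The standard-time date in Galor District, July 14, 2030, lies within the daylight-saving period (27 April – 24 November), so Galor District is on daylight time, UTC−04:00.
03:00 UTC − 4h = 23:00 Galor District (rolling into the previous day, 14 July 2030).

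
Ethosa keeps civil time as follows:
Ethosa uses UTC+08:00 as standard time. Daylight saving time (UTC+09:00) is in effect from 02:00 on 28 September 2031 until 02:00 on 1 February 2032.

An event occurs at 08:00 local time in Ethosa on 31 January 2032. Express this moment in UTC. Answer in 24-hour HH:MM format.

23:00

Daylight saving runs 28 September 2031 – 1 February 2032; 31 January 2032 is inside that window, so Ethosa is at UTC+09:00.
08:00 local − 9h = 23:00 UTC (rolling into the previous day, 30 January 2032).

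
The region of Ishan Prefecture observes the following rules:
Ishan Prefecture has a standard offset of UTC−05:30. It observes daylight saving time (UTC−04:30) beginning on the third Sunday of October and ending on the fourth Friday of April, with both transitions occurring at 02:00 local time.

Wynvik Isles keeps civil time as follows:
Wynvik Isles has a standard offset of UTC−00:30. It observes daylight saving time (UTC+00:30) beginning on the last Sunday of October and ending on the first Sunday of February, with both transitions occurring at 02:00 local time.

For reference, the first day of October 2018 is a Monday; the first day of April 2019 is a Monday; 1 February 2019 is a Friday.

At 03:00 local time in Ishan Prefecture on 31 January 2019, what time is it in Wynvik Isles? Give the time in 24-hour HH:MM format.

1 October 2018 is a Monday, so the first Sunday is October 7 and the third is October 21.
1 April 2019 is a Monday, so the first Friday is April 5 and the fourth is April 26.
Daylight saving runs 21 October 2018 – 26 April 2019; 31 January 2019 is inside that window, so Ishan Prefecture is at UTC−04:30.
03:00 Ishan Prefecture + 4h30m = 07:30 UTC.
1 October 2018 is a Monday, so Sundays fall on 7, 14, 21, 28; the last is October 28.
1 February 2019 is a Friday, so the first Sunday is February 3.
At the standard offset (UTC−00:30), 07:30 UTC − 0h30m = 07:00 Wynvik Isles standard time.
The standard-time date in Wynvik Isles, 31 January 2019, falls between 28 October 2018 and 3 February 2019, so daylight saving is in effect and Wynvik Isles is at UTC+00:30.
07:30 UTC + 0h30m = 08:00 Wynvik Isles.

08:00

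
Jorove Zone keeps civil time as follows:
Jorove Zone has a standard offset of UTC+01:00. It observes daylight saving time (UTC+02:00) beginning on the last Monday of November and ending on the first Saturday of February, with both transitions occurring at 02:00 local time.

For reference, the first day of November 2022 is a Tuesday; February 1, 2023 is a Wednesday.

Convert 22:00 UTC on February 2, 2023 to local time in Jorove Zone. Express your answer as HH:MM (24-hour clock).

00:00

1 November 2022 is a Tuesday, so Mondays fall on 7, 14, 21, 28; the last is November 28.
1 February 2023 is a Wednesday, so the first Saturday is February 4.
At the standard offset (UTC+01:00), 22:00 UTC + 1h = 23:00 Jorove Zone standard time.
Daylight saving runs 28 November 2022 – 4 February 2023; the standard-time date in Jorove Zone, February 2, 2023, is inside that window, so Jorove Zone is at UTC+02:00.
22:00 UTC + 2h = 00:00 local (rolling into the next day, 3 February 2023).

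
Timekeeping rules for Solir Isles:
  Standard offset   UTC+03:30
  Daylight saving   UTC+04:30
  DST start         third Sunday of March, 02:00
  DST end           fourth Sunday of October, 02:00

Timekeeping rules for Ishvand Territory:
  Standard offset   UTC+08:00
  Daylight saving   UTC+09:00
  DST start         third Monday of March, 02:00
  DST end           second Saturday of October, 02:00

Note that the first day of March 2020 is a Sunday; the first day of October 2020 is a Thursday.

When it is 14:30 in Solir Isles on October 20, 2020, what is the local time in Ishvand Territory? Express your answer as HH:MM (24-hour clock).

1 March 2020 is a Sunday, so the first Sunday is March 1 and the third is March 15.
1 October 2020 is a Thursday, so the first Sunday is October 4 and the fourth is October 25.
October 20, 2020 lies within the daylight-saving period (15 March – 25 October), so Solir Isles is on daylight time, UTC+04:30.
14:30 Solir Isles − 4h30m = 10:00 UTC.
1 March 2020 is a Sunday, so the first Monday is March 2 and the third is March 16.
1 October 2020 is a Thursday, so the first Saturday is October 3 and the second is October 10.
At the standard offset (UTC+08:00), 10:00 UTC + 8h = 18:00 Ishvand Territory standard time.
The standard-time date in Ishvand Territory, October 20, 2020, does not fall between 16 March and 10 October, so daylight saving is not in effect and Ishvand Territory is at UTC+08:00.
10:00 UTC + 8h = 18:00 Ishvand Territory.

18:00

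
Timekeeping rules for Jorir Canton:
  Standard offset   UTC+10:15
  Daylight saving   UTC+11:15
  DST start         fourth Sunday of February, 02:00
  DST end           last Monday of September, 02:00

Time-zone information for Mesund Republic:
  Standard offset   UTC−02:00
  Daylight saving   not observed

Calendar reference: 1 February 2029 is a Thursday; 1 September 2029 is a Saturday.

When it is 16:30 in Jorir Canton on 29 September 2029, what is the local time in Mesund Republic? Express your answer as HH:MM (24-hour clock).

1 February 2029 is a Thursday, so the first Sunday is February 4 and the fourth is February 25.
1 September 2029 is a Saturday, so Mondays fall on 3, 10, 17, 24; the last is September 24.
29 September 2029 is outside the daylight-saving period (25 February – 24 September), so Jorir Canton is on standard time, UTC+10:15.
16:30 Jorir Canton − 10h15m = 06:15 UTC.
Mesund Republic has no daylight saving, so its offset is UTC−02:00 year-round.
06:15 UTC − 2h = 04:15 Mesund Republic.

04:15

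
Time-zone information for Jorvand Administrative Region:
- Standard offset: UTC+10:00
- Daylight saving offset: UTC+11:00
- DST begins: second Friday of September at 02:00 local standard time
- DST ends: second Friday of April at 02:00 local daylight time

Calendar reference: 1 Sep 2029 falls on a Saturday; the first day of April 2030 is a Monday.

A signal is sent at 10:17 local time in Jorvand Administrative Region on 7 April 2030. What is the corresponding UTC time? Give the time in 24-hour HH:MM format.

23:17

1 September 2029 is a Saturday, so the first Friday is September 7 and the second is September 14.
1 April 2030 is a Monday, so the first Friday is April 5 and the second is April 12.
7 April 2030 falls between 14 September 2029 and 12 April 2030, so daylight saving is in effect and Jorvand Administrative Region is at UTC+11:00.
10:17 local − 11h = 23:17 UTC (rolling into the previous day, 6 April 2030).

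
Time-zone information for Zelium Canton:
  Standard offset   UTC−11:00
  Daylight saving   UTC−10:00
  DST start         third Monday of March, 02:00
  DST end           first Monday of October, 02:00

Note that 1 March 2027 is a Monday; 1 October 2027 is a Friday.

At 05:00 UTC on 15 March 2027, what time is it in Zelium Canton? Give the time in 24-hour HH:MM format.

18:00

1 March 2027 is a Monday, so the first Monday is March 1 and the third is March 15.
1 October 2027 is a Friday, so the first Monday is October 4.
At the standard offset (UTC−11:00), 05:00 UTC − 11h = 18:00 Zelium Canton standard time (rolling into the previous day, 14 March 2027).
Daylight saving runs 15 March – 4 October; the standard-time date in Zelium Canton, 14 March 2027, is outside that window, so Zelium Canton is on standard time at UTC−11:00.
05:00 UTC − 11h = 18:00 local (rolling into the previous day, 14 March 2027).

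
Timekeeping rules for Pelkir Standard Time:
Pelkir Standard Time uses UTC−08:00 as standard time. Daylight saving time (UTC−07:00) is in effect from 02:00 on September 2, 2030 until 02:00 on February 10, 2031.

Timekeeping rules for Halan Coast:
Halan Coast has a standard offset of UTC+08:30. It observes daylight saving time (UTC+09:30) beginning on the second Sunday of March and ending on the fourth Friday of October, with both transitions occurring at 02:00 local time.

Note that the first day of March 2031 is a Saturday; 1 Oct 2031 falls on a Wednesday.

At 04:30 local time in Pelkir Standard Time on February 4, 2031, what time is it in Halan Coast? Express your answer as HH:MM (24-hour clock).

20:00

February 4, 2031 falls between 2 September 2030 and 10 February 2031, so daylight saving is in effect and Pelkir Standard Time is at UTC−07:00.
04:30 Pelkir Standard Time + 7h = 11:30 UTC.
1 March 2031 is a Saturday, so the first Sunday is March 2 and the second is March 9.
1 October 2031 is a Wednesday, so the first Friday is October 3 and the fourth is October 24.
At the standard offset (UTC+08:30), 11:30 UTC + 8h30m = 20:00 Halan Coast standard time.
Daylight saving runs 9 March – 24 October; the standard-time date in Halan Coast, February 4, 2031, is outside that window, so Halan Coast is on standard time at UTC+08:30.
11:30 UTC + 8h30m = 20:00 Halan Coast.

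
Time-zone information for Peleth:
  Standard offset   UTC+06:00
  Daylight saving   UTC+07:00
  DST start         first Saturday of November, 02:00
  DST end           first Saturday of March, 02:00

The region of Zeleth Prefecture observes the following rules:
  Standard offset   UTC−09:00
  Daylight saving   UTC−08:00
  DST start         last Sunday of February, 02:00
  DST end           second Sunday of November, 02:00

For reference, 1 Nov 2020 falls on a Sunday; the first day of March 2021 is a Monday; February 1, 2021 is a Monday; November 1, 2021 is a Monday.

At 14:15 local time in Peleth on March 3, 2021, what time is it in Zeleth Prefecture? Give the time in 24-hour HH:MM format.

23:15

1 November 2020 is a Sunday, so the first Saturday is November 7.
1 March 2021 is a Monday, so the first Saturday is March 6.
March 3, 2021 falls between 7 November 2020 and 6 March 2021, so daylight saving is in effect and Peleth is at UTC+07:00.
14:15 Peleth − 7h = 07:15 UTC.
1 February 2021 is a Monday, so Sundays fall on 7, 14, 21, 28; the last is February 28.
1 November 2021 is a Monday, so the first Sunday is November 7 and the second is November 14.
At the standard offset (UTC−09:00), 07:15 UTC − 9h = 22:15 Zeleth Prefecture standard time (rolling into the previous day, 2 March 2021).
The standard-time date in Zeleth Prefecture, March 2, 2021, falls between 28 February and 14 November, so daylight saving is in effect and Zeleth Prefecture is at UTC−08:00.
07:15 UTC − 8h = 23:15 Zeleth Prefecture (rolling into the previous day, 2 March 2021).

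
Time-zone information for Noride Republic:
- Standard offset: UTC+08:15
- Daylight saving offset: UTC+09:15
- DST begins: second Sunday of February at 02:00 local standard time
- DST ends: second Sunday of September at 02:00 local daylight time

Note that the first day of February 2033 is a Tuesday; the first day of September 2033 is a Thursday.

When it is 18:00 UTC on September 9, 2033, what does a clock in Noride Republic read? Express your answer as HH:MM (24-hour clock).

03:15

1 February 2033 is a Tuesday, so the first Sunday is February 6 and the second is February 13.
1 September 2033 is a Thursday, so the first Sunday is September 4 and the second is September 11.
At the standard offset (UTC+08:15), 18:00 UTC + 8h15m = 02:15 Noride Republic standard time (rolling into the next day, 10 September 2033).
Daylight saving runs 13 February – 11 September; the standard-time date in Noride Republic, September 10, 2033, is inside that window, so Noride Republic is at UTC+09:15.
18:00 UTC + 9h15m = 03:15 local (rolling into the next day, 10 September 2033).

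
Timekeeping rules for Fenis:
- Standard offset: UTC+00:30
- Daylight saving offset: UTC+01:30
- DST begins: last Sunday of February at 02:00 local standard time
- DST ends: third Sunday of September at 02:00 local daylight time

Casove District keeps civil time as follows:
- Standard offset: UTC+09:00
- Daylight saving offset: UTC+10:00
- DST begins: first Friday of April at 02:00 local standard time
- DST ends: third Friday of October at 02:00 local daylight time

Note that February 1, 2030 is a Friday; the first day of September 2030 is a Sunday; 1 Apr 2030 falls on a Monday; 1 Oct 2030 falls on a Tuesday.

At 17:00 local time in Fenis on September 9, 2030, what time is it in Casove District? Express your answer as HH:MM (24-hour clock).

01:30

1 February 2030 is a Friday, so Sundays fall on 3, 10, 17, 24; the last is February 24.
1 September 2030 is a Sunday, so the first Sunday is September 1 and the third is September 15.
Daylight saving runs 24 February – 15 September; September 9, 2030 is inside that window, so Fenis is at UTC+01:30.
17:00 Fenis − 1h30m = 15:30 UTC.
1 April 2030 is a Monday, so the first Friday is April 5.
1 October 2030 is a Tuesday, so the first Friday is October 4 and the third is October 18.
At the standard offset (UTC+09:00), 15:30 UTC + 9h = 00:30 Casove District standard time (rolling into the next day, 10 September 2030).
Daylight saving runs 5 April – 18 October; the standard-time date in Casove District, September 10, 2030, is inside that window, so Casove District is at UTC+10:00.
15:30 UTC + 10h = 01:30 Casove District (rolling into the next day, 10 September 2030).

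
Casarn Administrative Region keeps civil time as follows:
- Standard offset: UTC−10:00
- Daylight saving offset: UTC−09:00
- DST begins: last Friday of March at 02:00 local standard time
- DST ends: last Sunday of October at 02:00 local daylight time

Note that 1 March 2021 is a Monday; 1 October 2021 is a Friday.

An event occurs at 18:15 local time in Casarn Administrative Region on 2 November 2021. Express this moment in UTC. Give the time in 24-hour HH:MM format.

04:15

1 March 2021 is a Monday, so Fridays fall on 5, 12, 19, 26; the last is March 26.
1 October 2021 is a Friday, so Sundays fall on 3, 10, 17, 24, 31; the last is October 31.
Daylight saving runs 26 March – 31 October; 2 November 2021 is outside that window, so Casarn Administrative Region is on standard time at UTC−10:00.
18:15 local + 10h = 04:15 UTC (rolling into the next day, 3 November 2021).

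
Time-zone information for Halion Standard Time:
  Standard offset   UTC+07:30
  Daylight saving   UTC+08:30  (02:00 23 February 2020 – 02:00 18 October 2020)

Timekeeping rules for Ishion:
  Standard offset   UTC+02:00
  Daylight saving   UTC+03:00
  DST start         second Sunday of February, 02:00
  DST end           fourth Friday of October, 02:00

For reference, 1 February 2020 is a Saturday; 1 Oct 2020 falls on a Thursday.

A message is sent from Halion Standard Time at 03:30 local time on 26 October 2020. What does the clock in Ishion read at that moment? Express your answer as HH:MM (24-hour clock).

22:00

26 October 2020 is outside the daylight-saving period (23 February – 18 October), so Halion Standard Time is on standard time, UTC+07:30.
03:30 Halion Standard Time − 7h30m = 20:00 UTC (rolling into the previous day, 25 October 2020).
1 February 2020 is a Saturday, so the first Sunday is February 2 and the second is February 9.
1 October 2020 is a Thursday, so the first Friday is October 2 and the fourth is October 23.
At the standard offset (UTC+02:00), 20:00 UTC + 2h = 22:00 Ishion standard time.
The standard-time date in Ishion, 25 October 2020, does not fall between 9 February and 23 October, so daylight saving is not in effect and Ishion is at UTC+02:00.
20:00 UTC + 2h = 22:00 Ishion.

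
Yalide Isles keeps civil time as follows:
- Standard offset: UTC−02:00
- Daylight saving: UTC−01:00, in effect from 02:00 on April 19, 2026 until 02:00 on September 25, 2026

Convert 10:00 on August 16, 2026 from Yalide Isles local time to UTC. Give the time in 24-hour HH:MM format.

11:00

August 16, 2026 falls between 19 April and 25 September, so daylight saving is in effect and Yalide Isles is at UTC−01:00.
10:00 local + 1h = 11:00 UTC.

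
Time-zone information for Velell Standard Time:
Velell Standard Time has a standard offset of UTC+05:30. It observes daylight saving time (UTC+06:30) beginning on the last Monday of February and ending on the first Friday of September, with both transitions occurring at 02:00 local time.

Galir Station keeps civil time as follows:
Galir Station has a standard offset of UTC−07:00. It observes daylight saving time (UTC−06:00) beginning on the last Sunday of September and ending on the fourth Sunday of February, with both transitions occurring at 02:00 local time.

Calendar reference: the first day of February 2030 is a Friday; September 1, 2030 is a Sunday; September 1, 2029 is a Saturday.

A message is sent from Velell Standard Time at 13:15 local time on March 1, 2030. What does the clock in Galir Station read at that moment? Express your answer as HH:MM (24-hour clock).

1 February 2030 is a Friday, so Mondays fall on 4, 11, 18, 25; the last is February 25.
1 September 2030 is a Sunday, so the first Friday is September 6.
Daylight saving runs 25 February – 6 September; March 1, 2030 is inside that window, so Velell Standard Time is at UTC+06:30.
13:15 Velell Standard Time − 6h30m = 06:45 UTC.
1 September 2029 is a Saturday, so Sundays fall on 2, 9, 16, 23, 30; the last is September 30.
1 February 2030 is a Friday, so the first Sunday is February 3 and the fourth is February 24.
At the standard offset (UTC−07:00), 06:45 UTC − 7h = 23:45 Galir Station standard time (rolling into the previous day, 28 February 2030).
The standard-time date in Galir Station, February 28, 2030, does not fall between 30 September 2029 and 24 February 2030, so daylight saving is not in effect and Galir Station is at UTC−07:00.
06:45 UTC − 7h = 23:45 Galir Station (rolling into the previous day, 28 February 2030).

23:45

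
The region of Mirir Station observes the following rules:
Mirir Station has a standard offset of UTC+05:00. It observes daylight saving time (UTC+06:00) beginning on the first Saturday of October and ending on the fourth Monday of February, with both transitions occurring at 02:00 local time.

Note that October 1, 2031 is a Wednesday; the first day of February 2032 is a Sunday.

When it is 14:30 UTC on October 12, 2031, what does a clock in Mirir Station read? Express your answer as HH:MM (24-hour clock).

20:30

1 October 2031 is a Wednesday, so the first Saturday is October 4.
1 February 2032 is a Sunday, so the first Monday is February 2 and the fourth is February 23.
At the standard offset (UTC+05:00), 14:30 UTC + 5h = 19:30 Mirir Station standard time.
Daylight saving runs 4 October 2031 – 23 February 2032; the standard-time date in Mirir Station, October 12, 2031, is inside that window, so Mirir Station is at UTC+06:00.
14:30 UTC + 6h = 20:30 local.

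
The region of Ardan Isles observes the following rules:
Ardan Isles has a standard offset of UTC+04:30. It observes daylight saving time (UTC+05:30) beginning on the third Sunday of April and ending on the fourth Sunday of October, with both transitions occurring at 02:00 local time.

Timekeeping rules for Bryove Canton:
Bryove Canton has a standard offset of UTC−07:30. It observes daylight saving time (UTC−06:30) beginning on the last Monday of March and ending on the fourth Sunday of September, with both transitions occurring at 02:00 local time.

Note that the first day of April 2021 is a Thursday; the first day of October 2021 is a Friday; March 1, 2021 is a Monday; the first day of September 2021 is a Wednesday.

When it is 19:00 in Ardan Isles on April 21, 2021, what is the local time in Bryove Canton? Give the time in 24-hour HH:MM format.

1 April 2021 is a Thursday, so the first Sunday is April 4 and the third is April 18.
1 October 2021 is a Friday, so the first Sunday is October 3 and the fourth is October 24.
Daylight saving runs 18 April – 24 October; April 21, 2021 is inside that window, so Ardan Isles is at UTC+05:30.
19:00 Ardan Isles − 5h30m = 13:30 UTC.
1 March 2021 is a Monday, so Mondays fall on 1, 8, 15, 22, 29; the last is March 29.
1 September 2021 is a Wednesday, so the first Sunday is September 5 and the fourth is September 26.
At the standard offset (UTC−07:30), 13:30 UTC − 7h30m = 06:00 Bryove Canton standard time.
The standard-time date in Bryove Canton, April 21, 2021, lies within the daylight-saving period (29 March – 26 September), so Bryove Canton is on daylight time, UTC−06:30.
13:30 UTC − 6h30m = 07:00 Bryove Canton.

07:00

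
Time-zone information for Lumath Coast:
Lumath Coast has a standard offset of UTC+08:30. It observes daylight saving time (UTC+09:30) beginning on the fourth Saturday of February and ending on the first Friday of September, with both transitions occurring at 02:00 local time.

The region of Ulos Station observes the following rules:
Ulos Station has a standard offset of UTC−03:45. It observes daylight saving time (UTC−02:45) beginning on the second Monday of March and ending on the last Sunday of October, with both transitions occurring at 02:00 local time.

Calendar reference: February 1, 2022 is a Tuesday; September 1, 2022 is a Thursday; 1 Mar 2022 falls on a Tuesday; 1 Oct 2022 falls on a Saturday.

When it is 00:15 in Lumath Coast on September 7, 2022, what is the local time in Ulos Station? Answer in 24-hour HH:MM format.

1 February 2022 is a Tuesday, so the first Saturday is February 5 and the fourth is February 26.
1 September 2022 is a Thursday, so the first Friday is September 2.
Daylight saving runs 26 February – 2 September; September 7, 2022 is outside that window, so Lumath Coast is on standard time at UTC+08:30.
00:15 Lumath Coast − 8h30m = 15:45 UTC (rolling into the previous day, 6 September 2022).
1 March 2022 is a Tuesday, so the first Monday is March 7 and the second is March 14.
1 October 2022 is a Saturday, so Sundays fall on 2, 9, 16, 23, 30; the last is October 30.
At the standard offset (UTC−03:45), 15:45 UTC − 3h45m = 12:00 Ulos Station standard time.
Daylight saving runs 14 March – 30 October; the standard-time date in Ulos Station, September 6, 2022, is inside that window, so Ulos Station is at UTC−02:45.
15:45 UTC − 2h45m = 13:00 Ulos Station.

13:00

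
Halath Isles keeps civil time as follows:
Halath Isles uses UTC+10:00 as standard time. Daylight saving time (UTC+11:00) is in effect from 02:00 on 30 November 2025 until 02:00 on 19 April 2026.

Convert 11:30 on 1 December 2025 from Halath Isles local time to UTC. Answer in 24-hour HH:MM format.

1 December 2025 falls between 30 November 2025 and 19 April 2026, so daylight saving is in effect and Halath Isles is at UTC+11:00.
11:30 local − 11h = 00:30 UTC.

00:30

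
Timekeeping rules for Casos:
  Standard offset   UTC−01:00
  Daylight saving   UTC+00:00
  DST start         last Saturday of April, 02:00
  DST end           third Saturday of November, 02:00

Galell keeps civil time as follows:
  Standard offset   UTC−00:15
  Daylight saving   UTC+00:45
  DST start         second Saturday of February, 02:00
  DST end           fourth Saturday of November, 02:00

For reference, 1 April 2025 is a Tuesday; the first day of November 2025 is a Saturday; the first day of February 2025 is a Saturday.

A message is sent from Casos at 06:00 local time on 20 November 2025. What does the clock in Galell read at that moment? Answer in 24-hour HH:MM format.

07:45

1 April 2025 is a Tuesday, so Saturdays fall on 5, 12, 19, 26; the last is April 26.
1 November 2025 is a Saturday, so the first Saturday is November 1 and the third is November 15.
Daylight saving runs 26 April – 15 November; 20 November 2025 is outside that window, so Casos is on standard time at UTC−01:00.
06:00 Casos + 1h = 07:00 UTC.
1 February 2025 is a Saturday, so the first Saturday is February 1 and the second is February 8.
1 November 2025 is a Saturday, so the first Saturday is November 1 and the fourth is November 22.
At the standard offset (UTC−00:15), 07:00 UTC − 0h15m = 06:45 Galell standard time.
The standard-time date in Galell, 20 November 2025, falls between 8 February and 22 November, so daylight saving is in effect and Galell is at UTC+00:45.
07:00 UTC + 0h45m = 07:45 Galell.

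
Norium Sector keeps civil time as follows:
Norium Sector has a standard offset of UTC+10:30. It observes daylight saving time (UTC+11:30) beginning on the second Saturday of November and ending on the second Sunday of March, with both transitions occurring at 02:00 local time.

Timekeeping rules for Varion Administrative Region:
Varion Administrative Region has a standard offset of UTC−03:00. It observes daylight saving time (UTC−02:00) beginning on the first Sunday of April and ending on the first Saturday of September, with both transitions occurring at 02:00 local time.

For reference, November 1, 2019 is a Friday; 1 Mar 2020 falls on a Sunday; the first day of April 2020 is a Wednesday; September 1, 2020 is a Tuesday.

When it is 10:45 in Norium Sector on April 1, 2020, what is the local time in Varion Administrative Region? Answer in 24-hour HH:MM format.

21:15

1 November 2019 is a Friday, so the first Saturday is November 2 and the second is November 9.
1 March 2020 is a Sunday, so the first Sunday is March 1 and the second is March 8.
Daylight saving runs 9 November 2019 – 8 March 2020; April 1, 2020 is outside that window, so Norium Sector is on standard time at UTC+10:30.
10:45 Norium Sector − 10h30m = 00:15 UTC.
1 April 2020 is a Wednesday, so the first Sunday is April 5.
1 September 2020 is a Tuesday, so the first Saturday is September 5.
At the standard offset (UTC−03:00), 00:15 UTC − 3h = 21:15 Varion Administrative Region standard time (rolling into the previous day, 31 March 2020).
The standard-time date in Varion Administrative Region, March 31, 2020, does not fall between 5 April and 5 September, so daylight saving is not in effect and Varion Administrative Region is at UTC−03:00.
00:15 UTC − 3h = 21:15 Varion Administrative Region (rolling into the previous day, 31 March 2020).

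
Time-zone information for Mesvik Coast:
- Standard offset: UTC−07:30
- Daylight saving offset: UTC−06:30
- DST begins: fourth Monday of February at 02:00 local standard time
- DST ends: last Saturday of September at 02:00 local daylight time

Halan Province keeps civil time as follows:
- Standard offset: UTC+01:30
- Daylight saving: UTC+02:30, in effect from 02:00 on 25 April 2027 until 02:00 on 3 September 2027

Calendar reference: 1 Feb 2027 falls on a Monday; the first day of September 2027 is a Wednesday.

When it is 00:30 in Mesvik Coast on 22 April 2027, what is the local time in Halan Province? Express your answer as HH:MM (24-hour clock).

08:30

1 February 2027 is a Monday, so the first Monday is February 1 and the fourth is February 22.
1 September 2027 is a Wednesday, so Saturdays fall on 4, 11, 18, 25; the last is September 25.
22 April 2027 falls between 22 February and 25 September, so daylight saving is in effect and Mesvik Coast is at UTC−06:30.
00:30 Mesvik Coast + 6h30m = 07:00 UTC.
At the standard offset (UTC+01:30), 07:00 UTC + 1h30m = 08:30 Halan Province standard time.
The standard-time date in Halan Province, 22 April 2027, is outside the daylight-saving period (25 April – 3 September), so Halan Province is on standard time, UTC+01:30.
07:00 UTC + 1h30m = 08:30 Halan Province.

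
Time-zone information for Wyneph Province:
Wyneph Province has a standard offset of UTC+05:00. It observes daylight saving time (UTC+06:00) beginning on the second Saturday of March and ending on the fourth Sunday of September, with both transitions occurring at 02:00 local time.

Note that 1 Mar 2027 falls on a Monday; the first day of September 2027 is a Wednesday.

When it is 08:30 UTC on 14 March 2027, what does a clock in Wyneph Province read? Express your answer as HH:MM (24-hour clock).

1 March 2027 is a Monday, so the first Saturday is March 6 and the second is March 13.
1 September 2027 is a Wednesday, so the first Sunday is September 5 and the fourth is September 26.
At the standard offset (UTC+05:00), 08:30 UTC + 5h = 13:30 Wyneph Province standard time.
The standard-time date in Wyneph Province, 14 March 2027, lies within the daylight-saving period (13 March – 26 September), so Wyneph Province is on daylight time, UTC+06:00.
08:30 UTC + 6h = 14:30 local.

14:30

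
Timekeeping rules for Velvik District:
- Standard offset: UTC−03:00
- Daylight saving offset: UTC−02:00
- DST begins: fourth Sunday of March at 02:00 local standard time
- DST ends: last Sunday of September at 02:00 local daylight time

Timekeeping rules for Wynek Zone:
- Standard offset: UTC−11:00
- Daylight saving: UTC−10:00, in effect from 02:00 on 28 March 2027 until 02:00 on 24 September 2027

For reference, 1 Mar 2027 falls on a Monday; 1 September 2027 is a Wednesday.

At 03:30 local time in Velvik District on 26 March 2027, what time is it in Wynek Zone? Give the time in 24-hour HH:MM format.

19:30

1 March 2027 is a Monday, so the first Sunday is March 7 and the fourth is March 28.
1 September 2027 is a Wednesday, so Sundays fall on 5, 12, 19, 26; the last is September 26.
26 March 2027 is outside the daylight-saving period (28 March – 26 September), so Velvik District is on standard time, UTC−03:00.
03:30 Velvik District + 3h = 06:30 UTC.
At the standard offset (UTC−11:00), 06:30 UTC − 11h = 19:30 Wynek Zone standard time (rolling into the previous day, 25 March 2027).
The standard-time date in Wynek Zone, 25 March 2027, does not fall between 28 March and 24 September, so daylight saving is not in effect and Wynek Zone is at UTC−11:00.
06:30 UTC − 11h = 19:30 Wynek Zone (rolling into the previous day, 25 March 2027).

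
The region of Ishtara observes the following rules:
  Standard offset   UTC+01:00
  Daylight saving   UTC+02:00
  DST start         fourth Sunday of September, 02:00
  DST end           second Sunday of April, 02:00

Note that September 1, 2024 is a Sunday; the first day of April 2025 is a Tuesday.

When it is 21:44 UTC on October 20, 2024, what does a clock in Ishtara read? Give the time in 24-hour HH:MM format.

1 September 2024 is a Sunday, so the first Sunday is September 1 and the fourth is September 22.
1 April 2025 is a Tuesday, so the first Sunday is April 6 and the second is April 13.
At the standard offset (UTC+01:00), 21:44 UTC + 1h = 22:44 Ishtara standard time.
Daylight saving runs 22 September 2024 – 13 April 2025; the standard-time date in Ishtara, October 20, 2024, is inside that window, so Ishtara is at UTC+02:00.
21:44 UTC + 2h = 23:44 local.

23:44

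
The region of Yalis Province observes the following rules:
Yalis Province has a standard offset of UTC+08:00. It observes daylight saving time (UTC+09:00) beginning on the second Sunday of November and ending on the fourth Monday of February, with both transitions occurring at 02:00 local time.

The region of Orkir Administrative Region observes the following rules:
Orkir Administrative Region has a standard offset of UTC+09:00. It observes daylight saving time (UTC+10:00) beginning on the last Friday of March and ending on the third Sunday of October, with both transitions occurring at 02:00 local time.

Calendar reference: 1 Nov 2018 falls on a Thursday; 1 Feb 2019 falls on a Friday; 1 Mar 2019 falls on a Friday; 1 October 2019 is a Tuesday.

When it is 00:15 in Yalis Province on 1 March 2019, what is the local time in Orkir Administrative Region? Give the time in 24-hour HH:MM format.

1 November 2018 is a Thursday, so the first Sunday is November 4 and the second is November 11.
1 February 2019 is a Friday, so the first Monday is February 4 and the fourth is February 25.
Daylight saving runs 11 November 2018 – 25 February 2019; 1 March 2019 is outside that window, so Yalis Province is on standard time at UTC+08:00.
00:15 Yalis Province − 8h = 16:15 UTC (rolling into the previous day, 28 February 2019).
1 March 2019 is a Friday, so Fridays fall on 1, 8, 15, 22, 29; the last is March 29.
1 October 2019 is a Tuesday, so the first Sunday is October 6 and the third is October 20.
At the standard offset (UTC+09:00), 16:15 UTC + 9h = 01:15 Orkir Administrative Region standard time (rolling into the next day, 1 March 2019).
Daylight saving runs 29 March – 20 October; the standard-time date in Orkir Administrative Region, 1 March 2019, is outside that window, so Orkir Administrative Region is on standard time at UTC+09:00.
16:15 UTC + 9h = 01:15 Orkir Administrative Region (rolling into the next day, 1 March 2019).

01:15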